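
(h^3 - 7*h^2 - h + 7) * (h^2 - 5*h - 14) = h^5 - 12*h^4 + 20*h^3 + 110*h^2 - 21*h - 98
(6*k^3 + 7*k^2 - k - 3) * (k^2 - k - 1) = 6*k^5 + k^4 - 14*k^3 - 9*k^2 + 4*k + 3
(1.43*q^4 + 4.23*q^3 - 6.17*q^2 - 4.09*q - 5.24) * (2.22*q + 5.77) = 3.1746*q^5 + 17.6417*q^4 + 10.7097*q^3 - 44.6807*q^2 - 35.2321*q - 30.2348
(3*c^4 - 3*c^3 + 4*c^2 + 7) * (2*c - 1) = 6*c^5 - 9*c^4 + 11*c^3 - 4*c^2 + 14*c - 7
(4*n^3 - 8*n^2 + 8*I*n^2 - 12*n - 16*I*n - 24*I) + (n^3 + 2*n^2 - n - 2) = 5*n^3 - 6*n^2 + 8*I*n^2 - 13*n - 16*I*n - 2 - 24*I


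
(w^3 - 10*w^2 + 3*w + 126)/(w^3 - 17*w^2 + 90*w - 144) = (w^2 - 4*w - 21)/(w^2 - 11*w + 24)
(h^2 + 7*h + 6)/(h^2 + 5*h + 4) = (h + 6)/(h + 4)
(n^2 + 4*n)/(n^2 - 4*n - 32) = n/(n - 8)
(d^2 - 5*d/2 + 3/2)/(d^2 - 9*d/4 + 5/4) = 2*(2*d - 3)/(4*d - 5)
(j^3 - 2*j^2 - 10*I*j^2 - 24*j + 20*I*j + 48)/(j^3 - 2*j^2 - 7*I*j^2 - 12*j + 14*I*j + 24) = (j - 6*I)/(j - 3*I)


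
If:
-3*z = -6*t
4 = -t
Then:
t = -4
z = -8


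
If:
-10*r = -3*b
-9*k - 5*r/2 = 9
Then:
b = 10*r/3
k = -5*r/18 - 1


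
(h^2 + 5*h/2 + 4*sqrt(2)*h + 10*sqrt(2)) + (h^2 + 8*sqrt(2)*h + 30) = 2*h^2 + 5*h/2 + 12*sqrt(2)*h + 10*sqrt(2) + 30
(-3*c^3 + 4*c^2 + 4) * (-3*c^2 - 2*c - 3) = 9*c^5 - 6*c^4 + c^3 - 24*c^2 - 8*c - 12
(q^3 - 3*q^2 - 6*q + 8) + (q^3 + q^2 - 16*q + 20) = 2*q^3 - 2*q^2 - 22*q + 28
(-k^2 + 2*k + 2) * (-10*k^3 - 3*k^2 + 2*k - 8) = 10*k^5 - 17*k^4 - 28*k^3 + 6*k^2 - 12*k - 16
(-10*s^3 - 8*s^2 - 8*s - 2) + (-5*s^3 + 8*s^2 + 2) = -15*s^3 - 8*s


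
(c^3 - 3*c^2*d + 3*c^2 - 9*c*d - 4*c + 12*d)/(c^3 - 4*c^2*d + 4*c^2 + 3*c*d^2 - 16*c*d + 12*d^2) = (c - 1)/(c - d)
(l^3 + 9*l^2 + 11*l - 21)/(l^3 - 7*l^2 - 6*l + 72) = (l^2 + 6*l - 7)/(l^2 - 10*l + 24)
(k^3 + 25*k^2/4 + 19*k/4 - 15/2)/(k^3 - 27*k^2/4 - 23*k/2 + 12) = (k + 5)/(k - 8)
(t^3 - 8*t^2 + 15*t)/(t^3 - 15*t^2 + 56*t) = (t^2 - 8*t + 15)/(t^2 - 15*t + 56)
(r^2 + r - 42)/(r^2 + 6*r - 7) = (r - 6)/(r - 1)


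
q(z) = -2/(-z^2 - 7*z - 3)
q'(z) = -2*(2*z + 7)/(-z^2 - 7*z - 3)^2 = 2*(-2*z - 7)/(z^2 + 7*z + 3)^2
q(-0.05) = 0.75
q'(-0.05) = -1.96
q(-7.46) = 0.31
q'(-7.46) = 0.38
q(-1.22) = -0.49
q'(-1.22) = -0.56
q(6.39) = 0.02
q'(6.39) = -0.01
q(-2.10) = -0.27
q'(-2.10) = -0.11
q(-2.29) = -0.26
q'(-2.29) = -0.08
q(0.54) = 0.28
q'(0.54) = -0.32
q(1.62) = 0.12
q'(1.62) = -0.07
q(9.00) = 0.01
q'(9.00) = 0.00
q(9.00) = 0.01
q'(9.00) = 0.00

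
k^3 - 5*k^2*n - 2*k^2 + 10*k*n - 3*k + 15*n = (k - 3)*(k + 1)*(k - 5*n)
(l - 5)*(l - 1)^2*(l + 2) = l^4 - 5*l^3 - 3*l^2 + 17*l - 10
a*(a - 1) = a^2 - a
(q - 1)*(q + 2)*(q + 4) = q^3 + 5*q^2 + 2*q - 8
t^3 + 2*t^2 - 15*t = t*(t - 3)*(t + 5)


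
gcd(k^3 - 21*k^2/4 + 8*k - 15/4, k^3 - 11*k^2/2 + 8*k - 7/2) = k - 1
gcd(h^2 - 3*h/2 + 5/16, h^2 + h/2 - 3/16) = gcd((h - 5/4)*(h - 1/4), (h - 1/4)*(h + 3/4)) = h - 1/4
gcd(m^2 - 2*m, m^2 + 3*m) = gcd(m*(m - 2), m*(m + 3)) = m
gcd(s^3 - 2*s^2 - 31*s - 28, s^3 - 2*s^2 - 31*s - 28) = s^3 - 2*s^2 - 31*s - 28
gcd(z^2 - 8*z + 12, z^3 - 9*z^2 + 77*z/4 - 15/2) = z - 6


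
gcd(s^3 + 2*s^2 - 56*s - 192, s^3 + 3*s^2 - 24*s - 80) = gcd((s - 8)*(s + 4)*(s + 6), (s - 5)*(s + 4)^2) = s + 4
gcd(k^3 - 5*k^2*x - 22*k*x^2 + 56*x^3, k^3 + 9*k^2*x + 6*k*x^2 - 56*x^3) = -k^2 - 2*k*x + 8*x^2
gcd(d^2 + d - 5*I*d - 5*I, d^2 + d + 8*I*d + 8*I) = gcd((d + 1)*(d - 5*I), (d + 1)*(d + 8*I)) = d + 1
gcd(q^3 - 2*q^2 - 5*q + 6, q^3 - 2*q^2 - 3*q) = q - 3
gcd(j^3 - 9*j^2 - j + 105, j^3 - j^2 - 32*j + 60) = j - 5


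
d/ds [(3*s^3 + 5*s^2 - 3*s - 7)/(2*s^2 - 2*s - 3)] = (6*s^4 - 12*s^3 - 31*s^2 - 2*s - 5)/(4*s^4 - 8*s^3 - 8*s^2 + 12*s + 9)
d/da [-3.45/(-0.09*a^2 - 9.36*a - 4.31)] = (-0.621*a - 32.292)/(0.09*a^2 + 9.36*a + 4.31)^2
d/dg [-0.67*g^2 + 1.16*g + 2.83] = 1.16 - 1.34*g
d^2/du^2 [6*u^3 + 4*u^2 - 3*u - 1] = 36*u + 8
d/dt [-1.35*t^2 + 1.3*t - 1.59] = 1.3 - 2.7*t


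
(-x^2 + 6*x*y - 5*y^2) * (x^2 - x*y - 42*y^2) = -x^4 + 7*x^3*y + 31*x^2*y^2 - 247*x*y^3 + 210*y^4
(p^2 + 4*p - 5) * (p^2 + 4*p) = p^4 + 8*p^3 + 11*p^2 - 20*p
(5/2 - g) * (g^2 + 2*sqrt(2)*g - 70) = -g^3 - 2*sqrt(2)*g^2 + 5*g^2/2 + 5*sqrt(2)*g + 70*g - 175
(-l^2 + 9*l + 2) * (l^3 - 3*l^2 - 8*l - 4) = -l^5 + 12*l^4 - 17*l^3 - 74*l^2 - 52*l - 8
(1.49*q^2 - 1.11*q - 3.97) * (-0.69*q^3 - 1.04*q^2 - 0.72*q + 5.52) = -1.0281*q^5 - 0.7837*q^4 + 2.8209*q^3 + 13.1528*q^2 - 3.2688*q - 21.9144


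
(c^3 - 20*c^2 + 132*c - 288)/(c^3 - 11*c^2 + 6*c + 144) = (c - 6)/(c + 3)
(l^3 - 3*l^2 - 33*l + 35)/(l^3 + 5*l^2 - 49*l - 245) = (l - 1)/(l + 7)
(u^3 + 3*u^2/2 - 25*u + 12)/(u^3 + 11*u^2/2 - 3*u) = (u - 4)/u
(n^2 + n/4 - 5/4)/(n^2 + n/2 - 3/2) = (4*n + 5)/(2*(2*n + 3))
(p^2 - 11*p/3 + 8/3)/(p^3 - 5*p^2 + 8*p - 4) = (p - 8/3)/(p^2 - 4*p + 4)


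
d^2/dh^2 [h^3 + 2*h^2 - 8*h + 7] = 6*h + 4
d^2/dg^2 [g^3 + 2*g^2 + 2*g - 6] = 6*g + 4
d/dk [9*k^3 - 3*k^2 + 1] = 3*k*(9*k - 2)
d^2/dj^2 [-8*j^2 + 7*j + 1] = -16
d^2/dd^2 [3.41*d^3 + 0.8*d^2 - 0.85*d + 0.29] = 20.46*d + 1.6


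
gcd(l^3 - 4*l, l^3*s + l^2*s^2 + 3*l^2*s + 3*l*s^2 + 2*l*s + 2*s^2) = l + 2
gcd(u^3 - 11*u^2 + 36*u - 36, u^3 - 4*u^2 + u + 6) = u^2 - 5*u + 6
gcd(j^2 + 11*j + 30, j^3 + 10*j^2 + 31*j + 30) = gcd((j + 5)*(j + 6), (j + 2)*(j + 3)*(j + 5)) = j + 5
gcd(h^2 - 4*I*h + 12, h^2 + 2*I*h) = h + 2*I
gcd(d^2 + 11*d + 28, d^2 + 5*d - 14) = d + 7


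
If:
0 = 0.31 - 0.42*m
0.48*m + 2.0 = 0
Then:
No Solution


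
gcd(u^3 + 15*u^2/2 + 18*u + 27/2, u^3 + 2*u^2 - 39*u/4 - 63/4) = u + 3/2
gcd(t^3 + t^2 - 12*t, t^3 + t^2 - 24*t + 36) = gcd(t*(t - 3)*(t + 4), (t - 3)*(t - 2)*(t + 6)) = t - 3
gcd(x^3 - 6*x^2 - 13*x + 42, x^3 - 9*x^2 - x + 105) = x^2 - 4*x - 21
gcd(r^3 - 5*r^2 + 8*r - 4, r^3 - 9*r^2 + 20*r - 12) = r^2 - 3*r + 2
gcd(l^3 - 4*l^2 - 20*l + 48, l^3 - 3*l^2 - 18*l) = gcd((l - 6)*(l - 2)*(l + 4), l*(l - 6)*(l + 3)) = l - 6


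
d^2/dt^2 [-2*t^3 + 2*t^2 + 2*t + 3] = 4 - 12*t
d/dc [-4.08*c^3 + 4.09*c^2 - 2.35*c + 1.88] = -12.24*c^2 + 8.18*c - 2.35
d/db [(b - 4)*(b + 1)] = 2*b - 3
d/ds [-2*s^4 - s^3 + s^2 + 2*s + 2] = -8*s^3 - 3*s^2 + 2*s + 2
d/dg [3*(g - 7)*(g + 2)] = 6*g - 15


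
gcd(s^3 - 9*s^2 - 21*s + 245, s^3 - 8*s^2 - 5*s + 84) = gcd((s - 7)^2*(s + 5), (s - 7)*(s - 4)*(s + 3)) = s - 7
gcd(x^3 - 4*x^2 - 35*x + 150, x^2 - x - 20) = x - 5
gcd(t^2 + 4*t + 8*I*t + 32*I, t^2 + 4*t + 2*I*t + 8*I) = t + 4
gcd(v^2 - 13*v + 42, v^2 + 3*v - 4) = 1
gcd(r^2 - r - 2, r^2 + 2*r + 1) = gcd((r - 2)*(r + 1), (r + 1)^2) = r + 1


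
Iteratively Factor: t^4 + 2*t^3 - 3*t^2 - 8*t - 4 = (t - 2)*(t^3 + 4*t^2 + 5*t + 2) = (t - 2)*(t + 1)*(t^2 + 3*t + 2) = (t - 2)*(t + 1)*(t + 2)*(t + 1)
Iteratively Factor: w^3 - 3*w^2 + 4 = (w + 1)*(w^2 - 4*w + 4) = (w - 2)*(w + 1)*(w - 2)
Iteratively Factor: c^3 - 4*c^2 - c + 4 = (c - 4)*(c^2 - 1) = (c - 4)*(c + 1)*(c - 1)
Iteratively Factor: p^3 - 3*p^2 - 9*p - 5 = (p + 1)*(p^2 - 4*p - 5) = (p - 5)*(p + 1)*(p + 1)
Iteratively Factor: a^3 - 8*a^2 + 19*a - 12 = (a - 1)*(a^2 - 7*a + 12) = (a - 4)*(a - 1)*(a - 3)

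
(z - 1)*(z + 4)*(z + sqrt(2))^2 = z^4 + 2*sqrt(2)*z^3 + 3*z^3 - 2*z^2 + 6*sqrt(2)*z^2 - 8*sqrt(2)*z + 6*z - 8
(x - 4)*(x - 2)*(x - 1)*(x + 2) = x^4 - 5*x^3 + 20*x - 16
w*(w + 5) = w^2 + 5*w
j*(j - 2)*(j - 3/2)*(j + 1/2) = j^4 - 3*j^3 + 5*j^2/4 + 3*j/2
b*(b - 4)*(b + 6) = b^3 + 2*b^2 - 24*b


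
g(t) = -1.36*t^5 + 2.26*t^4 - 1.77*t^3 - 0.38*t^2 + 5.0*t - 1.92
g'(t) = -6.8*t^4 + 9.04*t^3 - 5.31*t^2 - 0.76*t + 5.0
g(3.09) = -219.40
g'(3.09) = -401.27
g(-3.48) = 1076.25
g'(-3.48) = -1434.95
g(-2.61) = 283.50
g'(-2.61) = -505.47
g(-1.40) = 11.19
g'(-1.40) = -55.27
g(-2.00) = 80.40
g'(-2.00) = -195.84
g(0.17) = -1.09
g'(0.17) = 4.76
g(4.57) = -1881.12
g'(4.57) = -2212.58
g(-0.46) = -4.00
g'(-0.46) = 3.04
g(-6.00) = 13841.04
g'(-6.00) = -10947.04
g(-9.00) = 96347.13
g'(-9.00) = -51623.23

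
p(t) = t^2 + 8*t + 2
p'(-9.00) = -10.00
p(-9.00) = 11.00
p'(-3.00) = 2.00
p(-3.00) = -13.00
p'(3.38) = 14.76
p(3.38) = 40.46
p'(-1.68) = 4.64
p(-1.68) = -8.62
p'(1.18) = 10.36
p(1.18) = 12.83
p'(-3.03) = 1.94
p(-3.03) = -13.06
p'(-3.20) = 1.60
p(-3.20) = -13.36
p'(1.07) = 10.14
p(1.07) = 11.70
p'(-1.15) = 5.70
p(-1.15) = -5.88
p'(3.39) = 14.78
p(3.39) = 40.61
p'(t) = 2*t + 8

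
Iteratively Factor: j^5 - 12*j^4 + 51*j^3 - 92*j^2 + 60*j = (j - 5)*(j^4 - 7*j^3 + 16*j^2 - 12*j) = (j - 5)*(j - 2)*(j^3 - 5*j^2 + 6*j) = (j - 5)*(j - 2)^2*(j^2 - 3*j) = (j - 5)*(j - 3)*(j - 2)^2*(j)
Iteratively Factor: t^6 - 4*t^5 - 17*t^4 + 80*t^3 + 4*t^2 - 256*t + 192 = (t - 1)*(t^5 - 3*t^4 - 20*t^3 + 60*t^2 + 64*t - 192) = (t - 4)*(t - 1)*(t^4 + t^3 - 16*t^2 - 4*t + 48) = (t - 4)*(t - 3)*(t - 1)*(t^3 + 4*t^2 - 4*t - 16) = (t - 4)*(t - 3)*(t - 1)*(t + 4)*(t^2 - 4) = (t - 4)*(t - 3)*(t - 2)*(t - 1)*(t + 4)*(t + 2)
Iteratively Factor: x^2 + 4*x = (x)*(x + 4)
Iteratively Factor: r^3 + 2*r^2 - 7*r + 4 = (r - 1)*(r^2 + 3*r - 4) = (r - 1)^2*(r + 4)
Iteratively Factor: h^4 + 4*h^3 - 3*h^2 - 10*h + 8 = (h - 1)*(h^3 + 5*h^2 + 2*h - 8) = (h - 1)*(h + 4)*(h^2 + h - 2) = (h - 1)*(h + 2)*(h + 4)*(h - 1)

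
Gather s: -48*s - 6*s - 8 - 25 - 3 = -54*s - 36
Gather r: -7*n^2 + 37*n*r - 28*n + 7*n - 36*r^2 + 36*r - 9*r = -7*n^2 - 21*n - 36*r^2 + r*(37*n + 27)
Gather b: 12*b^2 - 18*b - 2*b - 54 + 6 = 12*b^2 - 20*b - 48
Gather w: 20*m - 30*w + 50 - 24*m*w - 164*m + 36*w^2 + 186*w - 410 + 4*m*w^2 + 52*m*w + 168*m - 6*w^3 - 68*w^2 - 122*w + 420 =24*m - 6*w^3 + w^2*(4*m - 32) + w*(28*m + 34) + 60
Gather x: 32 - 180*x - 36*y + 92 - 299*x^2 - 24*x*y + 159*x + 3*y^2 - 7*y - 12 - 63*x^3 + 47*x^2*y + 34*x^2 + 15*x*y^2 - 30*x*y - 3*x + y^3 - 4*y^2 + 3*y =-63*x^3 + x^2*(47*y - 265) + x*(15*y^2 - 54*y - 24) + y^3 - y^2 - 40*y + 112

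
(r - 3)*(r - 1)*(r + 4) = r^3 - 13*r + 12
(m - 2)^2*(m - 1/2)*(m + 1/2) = m^4 - 4*m^3 + 15*m^2/4 + m - 1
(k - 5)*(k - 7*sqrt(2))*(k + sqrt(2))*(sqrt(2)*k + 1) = sqrt(2)*k^4 - 11*k^3 - 5*sqrt(2)*k^3 - 20*sqrt(2)*k^2 + 55*k^2 - 14*k + 100*sqrt(2)*k + 70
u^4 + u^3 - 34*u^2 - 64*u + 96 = (u - 6)*(u - 1)*(u + 4)^2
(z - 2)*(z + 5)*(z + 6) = z^3 + 9*z^2 + 8*z - 60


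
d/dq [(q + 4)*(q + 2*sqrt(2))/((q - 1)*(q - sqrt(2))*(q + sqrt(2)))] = (-q^4 - 8*q^3 - 4*sqrt(2)*q^3 - 22*sqrt(2)*q^2 + 2*q^2 + 4*q + 16*sqrt(2)*q + 8 + 20*sqrt(2))/(q^6 - 2*q^5 - 3*q^4 + 8*q^3 - 8*q + 4)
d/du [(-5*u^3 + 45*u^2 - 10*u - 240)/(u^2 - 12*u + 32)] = 5*(-u^2 + 8*u - 10)/(u^2 - 8*u + 16)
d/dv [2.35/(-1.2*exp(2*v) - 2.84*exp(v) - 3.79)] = (5.64*exp(v) + 6.674)*exp(v)/(1.2*exp(2*v) + 2.84*exp(v) + 3.79)^2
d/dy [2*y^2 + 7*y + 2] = 4*y + 7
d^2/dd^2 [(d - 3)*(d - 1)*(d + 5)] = 6*d + 2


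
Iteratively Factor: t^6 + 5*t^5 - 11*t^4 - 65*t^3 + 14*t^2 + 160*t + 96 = (t + 1)*(t^5 + 4*t^4 - 15*t^3 - 50*t^2 + 64*t + 96) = (t - 3)*(t + 1)*(t^4 + 7*t^3 + 6*t^2 - 32*t - 32) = (t - 3)*(t - 2)*(t + 1)*(t^3 + 9*t^2 + 24*t + 16) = (t - 3)*(t - 2)*(t + 1)*(t + 4)*(t^2 + 5*t + 4) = (t - 3)*(t - 2)*(t + 1)^2*(t + 4)*(t + 4)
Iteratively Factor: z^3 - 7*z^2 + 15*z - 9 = (z - 1)*(z^2 - 6*z + 9) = (z - 3)*(z - 1)*(z - 3)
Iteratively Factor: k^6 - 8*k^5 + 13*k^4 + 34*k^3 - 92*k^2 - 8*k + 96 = (k + 1)*(k^5 - 9*k^4 + 22*k^3 + 12*k^2 - 104*k + 96) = (k - 3)*(k + 1)*(k^4 - 6*k^3 + 4*k^2 + 24*k - 32) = (k - 4)*(k - 3)*(k + 1)*(k^3 - 2*k^2 - 4*k + 8) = (k - 4)*(k - 3)*(k - 2)*(k + 1)*(k^2 - 4) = (k - 4)*(k - 3)*(k - 2)*(k + 1)*(k + 2)*(k - 2)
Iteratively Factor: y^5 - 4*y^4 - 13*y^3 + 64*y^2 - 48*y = (y - 1)*(y^4 - 3*y^3 - 16*y^2 + 48*y) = (y - 3)*(y - 1)*(y^3 - 16*y) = (y - 3)*(y - 1)*(y + 4)*(y^2 - 4*y) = y*(y - 3)*(y - 1)*(y + 4)*(y - 4)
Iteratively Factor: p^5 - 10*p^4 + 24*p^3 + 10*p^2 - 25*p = (p - 1)*(p^4 - 9*p^3 + 15*p^2 + 25*p) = (p - 1)*(p + 1)*(p^3 - 10*p^2 + 25*p) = (p - 5)*(p - 1)*(p + 1)*(p^2 - 5*p) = (p - 5)^2*(p - 1)*(p + 1)*(p)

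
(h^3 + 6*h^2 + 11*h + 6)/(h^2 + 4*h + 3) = h + 2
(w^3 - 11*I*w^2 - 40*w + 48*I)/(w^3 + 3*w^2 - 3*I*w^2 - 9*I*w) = (w^2 - 8*I*w - 16)/(w*(w + 3))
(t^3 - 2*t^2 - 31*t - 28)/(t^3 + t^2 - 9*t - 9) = (t^2 - 3*t - 28)/(t^2 - 9)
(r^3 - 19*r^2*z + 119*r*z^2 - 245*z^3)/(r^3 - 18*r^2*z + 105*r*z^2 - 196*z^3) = (-r + 5*z)/(-r + 4*z)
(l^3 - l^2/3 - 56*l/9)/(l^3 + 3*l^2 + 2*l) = (l^2 - l/3 - 56/9)/(l^2 + 3*l + 2)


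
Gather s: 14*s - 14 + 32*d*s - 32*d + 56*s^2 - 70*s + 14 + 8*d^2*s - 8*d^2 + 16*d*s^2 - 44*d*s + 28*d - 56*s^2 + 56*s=-8*d^2 + 16*d*s^2 - 4*d + s*(8*d^2 - 12*d)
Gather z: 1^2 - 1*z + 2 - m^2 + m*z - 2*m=-m^2 - 2*m + z*(m - 1) + 3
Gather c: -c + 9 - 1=8 - c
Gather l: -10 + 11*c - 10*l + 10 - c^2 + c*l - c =-c^2 + 10*c + l*(c - 10)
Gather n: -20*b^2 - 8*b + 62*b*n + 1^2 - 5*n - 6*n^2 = -20*b^2 - 8*b - 6*n^2 + n*(62*b - 5) + 1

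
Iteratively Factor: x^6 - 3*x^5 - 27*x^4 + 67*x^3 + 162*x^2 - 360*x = (x - 5)*(x^5 + 2*x^4 - 17*x^3 - 18*x^2 + 72*x) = (x - 5)*(x - 3)*(x^4 + 5*x^3 - 2*x^2 - 24*x) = (x - 5)*(x - 3)*(x - 2)*(x^3 + 7*x^2 + 12*x) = (x - 5)*(x - 3)*(x - 2)*(x + 4)*(x^2 + 3*x) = x*(x - 5)*(x - 3)*(x - 2)*(x + 4)*(x + 3)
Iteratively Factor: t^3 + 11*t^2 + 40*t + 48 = (t + 4)*(t^2 + 7*t + 12) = (t + 4)^2*(t + 3)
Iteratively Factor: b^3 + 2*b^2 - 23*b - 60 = (b + 4)*(b^2 - 2*b - 15) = (b + 3)*(b + 4)*(b - 5)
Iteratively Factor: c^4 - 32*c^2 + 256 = (c - 4)*(c^3 + 4*c^2 - 16*c - 64) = (c - 4)*(c + 4)*(c^2 - 16) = (c - 4)*(c + 4)^2*(c - 4)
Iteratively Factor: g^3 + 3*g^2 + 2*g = (g + 1)*(g^2 + 2*g) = (g + 1)*(g + 2)*(g)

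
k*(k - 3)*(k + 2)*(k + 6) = k^4 + 5*k^3 - 12*k^2 - 36*k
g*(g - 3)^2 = g^3 - 6*g^2 + 9*g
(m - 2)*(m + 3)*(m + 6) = m^3 + 7*m^2 - 36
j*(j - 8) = j^2 - 8*j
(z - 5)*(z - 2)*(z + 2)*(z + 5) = z^4 - 29*z^2 + 100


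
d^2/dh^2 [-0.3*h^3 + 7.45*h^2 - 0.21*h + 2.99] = 14.9 - 1.8*h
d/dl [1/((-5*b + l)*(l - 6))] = ((-5*b + l)*(l - 6) + (5*b - l)^2)/((5*b - l)^3*(l - 6)^2)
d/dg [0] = 0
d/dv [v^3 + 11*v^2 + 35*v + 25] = 3*v^2 + 22*v + 35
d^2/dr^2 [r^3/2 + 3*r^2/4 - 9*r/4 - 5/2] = 3*r + 3/2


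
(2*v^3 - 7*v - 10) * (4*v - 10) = 8*v^4 - 20*v^3 - 28*v^2 + 30*v + 100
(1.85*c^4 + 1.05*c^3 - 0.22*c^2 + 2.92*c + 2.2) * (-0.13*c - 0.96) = -0.2405*c^5 - 1.9125*c^4 - 0.9794*c^3 - 0.1684*c^2 - 3.0892*c - 2.112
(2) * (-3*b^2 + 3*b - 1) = -6*b^2 + 6*b - 2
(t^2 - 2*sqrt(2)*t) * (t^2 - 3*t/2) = t^4 - 2*sqrt(2)*t^3 - 3*t^3/2 + 3*sqrt(2)*t^2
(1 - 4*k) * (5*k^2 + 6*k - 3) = -20*k^3 - 19*k^2 + 18*k - 3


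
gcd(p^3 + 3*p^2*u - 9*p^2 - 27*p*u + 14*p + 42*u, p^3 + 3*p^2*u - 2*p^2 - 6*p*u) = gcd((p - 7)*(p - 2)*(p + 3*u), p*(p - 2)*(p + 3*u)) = p^2 + 3*p*u - 2*p - 6*u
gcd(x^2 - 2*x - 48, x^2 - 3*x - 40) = x - 8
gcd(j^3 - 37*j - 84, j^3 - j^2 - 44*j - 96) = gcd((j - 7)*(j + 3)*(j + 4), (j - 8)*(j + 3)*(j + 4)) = j^2 + 7*j + 12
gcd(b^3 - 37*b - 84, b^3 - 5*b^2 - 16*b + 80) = b + 4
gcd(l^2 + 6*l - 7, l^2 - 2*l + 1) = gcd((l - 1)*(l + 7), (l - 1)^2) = l - 1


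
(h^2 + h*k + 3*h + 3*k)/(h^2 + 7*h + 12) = (h + k)/(h + 4)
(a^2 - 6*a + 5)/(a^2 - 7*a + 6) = (a - 5)/(a - 6)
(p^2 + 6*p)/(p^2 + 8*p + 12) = p/(p + 2)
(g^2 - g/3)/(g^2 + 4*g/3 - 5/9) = 3*g/(3*g + 5)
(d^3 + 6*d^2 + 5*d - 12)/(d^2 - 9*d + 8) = (d^2 + 7*d + 12)/(d - 8)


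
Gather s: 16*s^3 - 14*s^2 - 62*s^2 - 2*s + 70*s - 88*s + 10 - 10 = 16*s^3 - 76*s^2 - 20*s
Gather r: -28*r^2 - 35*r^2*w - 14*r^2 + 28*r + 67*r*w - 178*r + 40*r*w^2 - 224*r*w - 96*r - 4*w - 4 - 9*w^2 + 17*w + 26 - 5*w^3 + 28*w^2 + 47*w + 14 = r^2*(-35*w - 42) + r*(40*w^2 - 157*w - 246) - 5*w^3 + 19*w^2 + 60*w + 36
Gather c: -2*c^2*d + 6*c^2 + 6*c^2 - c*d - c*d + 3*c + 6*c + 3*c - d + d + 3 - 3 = c^2*(12 - 2*d) + c*(12 - 2*d)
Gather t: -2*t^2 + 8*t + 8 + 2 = -2*t^2 + 8*t + 10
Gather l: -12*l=-12*l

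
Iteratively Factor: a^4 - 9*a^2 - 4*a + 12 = (a - 1)*(a^3 + a^2 - 8*a - 12) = (a - 1)*(a + 2)*(a^2 - a - 6) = (a - 3)*(a - 1)*(a + 2)*(a + 2)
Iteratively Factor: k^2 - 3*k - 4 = (k + 1)*(k - 4)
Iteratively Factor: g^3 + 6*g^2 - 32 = (g + 4)*(g^2 + 2*g - 8) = (g - 2)*(g + 4)*(g + 4)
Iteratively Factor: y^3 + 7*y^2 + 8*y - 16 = (y - 1)*(y^2 + 8*y + 16) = (y - 1)*(y + 4)*(y + 4)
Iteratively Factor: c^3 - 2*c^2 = (c)*(c^2 - 2*c) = c^2*(c - 2)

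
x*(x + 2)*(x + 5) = x^3 + 7*x^2 + 10*x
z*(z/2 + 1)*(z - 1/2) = z^3/2 + 3*z^2/4 - z/2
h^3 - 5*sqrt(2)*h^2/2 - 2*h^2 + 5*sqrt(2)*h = h*(h - 2)*(h - 5*sqrt(2)/2)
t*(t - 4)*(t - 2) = t^3 - 6*t^2 + 8*t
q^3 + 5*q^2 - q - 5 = (q - 1)*(q + 1)*(q + 5)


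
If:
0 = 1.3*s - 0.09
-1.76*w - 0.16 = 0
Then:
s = 0.07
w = -0.09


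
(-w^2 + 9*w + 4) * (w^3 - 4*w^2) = -w^5 + 13*w^4 - 32*w^3 - 16*w^2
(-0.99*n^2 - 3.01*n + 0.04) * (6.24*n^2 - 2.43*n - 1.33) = -6.1776*n^4 - 16.3767*n^3 + 8.8806*n^2 + 3.9061*n - 0.0532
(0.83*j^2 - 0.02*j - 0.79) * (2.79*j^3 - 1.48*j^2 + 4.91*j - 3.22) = 2.3157*j^5 - 1.2842*j^4 + 1.9008*j^3 - 1.6016*j^2 - 3.8145*j + 2.5438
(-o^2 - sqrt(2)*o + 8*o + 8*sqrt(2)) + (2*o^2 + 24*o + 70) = o^2 - sqrt(2)*o + 32*o + 8*sqrt(2) + 70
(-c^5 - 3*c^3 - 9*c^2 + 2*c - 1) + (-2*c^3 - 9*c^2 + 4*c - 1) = -c^5 - 5*c^3 - 18*c^2 + 6*c - 2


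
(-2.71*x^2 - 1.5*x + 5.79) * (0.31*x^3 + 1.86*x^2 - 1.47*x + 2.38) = -0.8401*x^5 - 5.5056*x^4 + 2.9886*x^3 + 6.5246*x^2 - 12.0813*x + 13.7802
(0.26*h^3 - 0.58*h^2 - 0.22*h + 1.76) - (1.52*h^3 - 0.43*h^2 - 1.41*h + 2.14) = -1.26*h^3 - 0.15*h^2 + 1.19*h - 0.38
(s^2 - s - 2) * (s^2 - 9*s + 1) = s^4 - 10*s^3 + 8*s^2 + 17*s - 2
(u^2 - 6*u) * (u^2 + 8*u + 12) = u^4 + 2*u^3 - 36*u^2 - 72*u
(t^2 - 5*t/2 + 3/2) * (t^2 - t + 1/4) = t^4 - 7*t^3/2 + 17*t^2/4 - 17*t/8 + 3/8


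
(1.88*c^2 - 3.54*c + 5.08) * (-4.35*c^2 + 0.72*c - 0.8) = -8.178*c^4 + 16.7526*c^3 - 26.1508*c^2 + 6.4896*c - 4.064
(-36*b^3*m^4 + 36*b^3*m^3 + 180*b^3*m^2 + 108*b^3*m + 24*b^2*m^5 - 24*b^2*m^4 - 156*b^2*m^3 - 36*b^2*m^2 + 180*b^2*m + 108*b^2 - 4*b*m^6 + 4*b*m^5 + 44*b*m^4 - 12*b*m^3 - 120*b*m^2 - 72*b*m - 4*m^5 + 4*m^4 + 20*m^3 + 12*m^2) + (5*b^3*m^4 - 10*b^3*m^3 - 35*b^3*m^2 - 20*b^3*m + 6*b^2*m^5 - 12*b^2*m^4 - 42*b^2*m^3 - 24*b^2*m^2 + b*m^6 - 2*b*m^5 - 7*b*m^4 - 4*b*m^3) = -31*b^3*m^4 + 26*b^3*m^3 + 145*b^3*m^2 + 88*b^3*m + 30*b^2*m^5 - 36*b^2*m^4 - 198*b^2*m^3 - 60*b^2*m^2 + 180*b^2*m + 108*b^2 - 3*b*m^6 + 2*b*m^5 + 37*b*m^4 - 16*b*m^3 - 120*b*m^2 - 72*b*m - 4*m^5 + 4*m^4 + 20*m^3 + 12*m^2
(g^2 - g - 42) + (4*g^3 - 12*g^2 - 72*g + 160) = 4*g^3 - 11*g^2 - 73*g + 118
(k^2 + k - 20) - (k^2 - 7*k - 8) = 8*k - 12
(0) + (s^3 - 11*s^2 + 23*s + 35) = s^3 - 11*s^2 + 23*s + 35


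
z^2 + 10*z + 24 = (z + 4)*(z + 6)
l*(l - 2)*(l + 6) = l^3 + 4*l^2 - 12*l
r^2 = r^2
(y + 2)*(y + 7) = y^2 + 9*y + 14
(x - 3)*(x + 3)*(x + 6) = x^3 + 6*x^2 - 9*x - 54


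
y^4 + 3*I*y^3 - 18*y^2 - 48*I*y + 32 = (y - 4)*(y + 4)*(y + I)*(y + 2*I)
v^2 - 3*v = v*(v - 3)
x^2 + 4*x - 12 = (x - 2)*(x + 6)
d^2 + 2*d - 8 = (d - 2)*(d + 4)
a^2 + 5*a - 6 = (a - 1)*(a + 6)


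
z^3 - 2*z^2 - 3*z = z*(z - 3)*(z + 1)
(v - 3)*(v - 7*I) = v^2 - 3*v - 7*I*v + 21*I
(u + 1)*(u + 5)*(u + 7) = u^3 + 13*u^2 + 47*u + 35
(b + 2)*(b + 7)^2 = b^3 + 16*b^2 + 77*b + 98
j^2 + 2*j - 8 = (j - 2)*(j + 4)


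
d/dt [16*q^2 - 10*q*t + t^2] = -10*q + 2*t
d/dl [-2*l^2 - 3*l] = -4*l - 3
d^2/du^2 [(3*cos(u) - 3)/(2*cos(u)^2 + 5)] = 3*(36*sin(u)^4*cos(u) - 16*sin(u)^4 - 32*sin(u)^2 + 32*cos(u) - 9*cos(3*u) - 2*cos(5*u) + 28)/(2*sin(u)^2 - 7)^3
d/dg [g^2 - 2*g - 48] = 2*g - 2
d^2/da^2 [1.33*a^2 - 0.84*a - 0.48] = 2.66000000000000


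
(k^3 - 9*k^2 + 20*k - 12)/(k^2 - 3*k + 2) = k - 6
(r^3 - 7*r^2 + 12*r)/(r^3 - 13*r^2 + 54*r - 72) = r/(r - 6)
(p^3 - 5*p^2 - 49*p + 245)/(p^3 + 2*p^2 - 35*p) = (p - 7)/p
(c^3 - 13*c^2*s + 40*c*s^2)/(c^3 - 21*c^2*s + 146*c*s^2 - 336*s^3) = c*(c - 5*s)/(c^2 - 13*c*s + 42*s^2)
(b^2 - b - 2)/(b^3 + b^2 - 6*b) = (b + 1)/(b*(b + 3))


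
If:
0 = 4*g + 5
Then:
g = -5/4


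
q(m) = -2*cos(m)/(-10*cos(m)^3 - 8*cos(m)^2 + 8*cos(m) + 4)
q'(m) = -2*(-30*sin(m)*cos(m)^2 - 16*sin(m)*cos(m) + 8*sin(m))*cos(m)/(-10*cos(m)^3 - 8*cos(m)^2 + 8*cos(m) + 4)^2 + 2*sin(m)/(-10*cos(m)^3 - 8*cos(m)^2 + 8*cos(m) + 4)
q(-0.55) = 1.43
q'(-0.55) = -16.38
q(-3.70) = -0.70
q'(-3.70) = -0.44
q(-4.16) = -1.10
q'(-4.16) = 6.18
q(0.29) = 0.43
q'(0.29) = 0.83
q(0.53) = 1.17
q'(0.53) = 10.58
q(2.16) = -0.93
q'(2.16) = 3.51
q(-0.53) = 1.17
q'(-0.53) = -10.58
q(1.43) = -0.06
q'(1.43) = 0.34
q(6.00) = 0.42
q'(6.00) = -0.79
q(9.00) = -0.77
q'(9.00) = -0.66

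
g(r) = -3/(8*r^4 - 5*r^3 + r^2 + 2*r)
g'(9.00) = 0.00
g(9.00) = 0.00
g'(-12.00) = 0.00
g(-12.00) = 0.00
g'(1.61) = 0.20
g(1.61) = -0.08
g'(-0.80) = -3.23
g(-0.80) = -0.62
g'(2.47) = 0.02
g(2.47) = -0.01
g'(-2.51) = -0.01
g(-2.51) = -0.01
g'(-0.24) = 6.00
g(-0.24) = 9.18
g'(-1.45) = -0.16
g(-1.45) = -0.06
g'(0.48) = 8.09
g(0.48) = -2.82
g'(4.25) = 0.00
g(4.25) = -0.00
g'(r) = -3*(-32*r^3 + 15*r^2 - 2*r - 2)/(8*r^4 - 5*r^3 + r^2 + 2*r)^2 = 3*(32*r^3 - 15*r^2 + 2*r + 2)/(r^2*(8*r^3 - 5*r^2 + r + 2)^2)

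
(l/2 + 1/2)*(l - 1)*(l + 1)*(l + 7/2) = l^4/2 + 9*l^3/4 + 5*l^2/4 - 9*l/4 - 7/4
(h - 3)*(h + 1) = h^2 - 2*h - 3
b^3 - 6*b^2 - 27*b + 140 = (b - 7)*(b - 4)*(b + 5)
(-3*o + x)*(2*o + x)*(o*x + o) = -6*o^3*x - 6*o^3 - o^2*x^2 - o^2*x + o*x^3 + o*x^2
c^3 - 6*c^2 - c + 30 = (c - 5)*(c - 3)*(c + 2)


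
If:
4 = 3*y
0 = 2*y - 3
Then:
No Solution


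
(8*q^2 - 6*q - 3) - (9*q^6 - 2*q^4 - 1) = -9*q^6 + 2*q^4 + 8*q^2 - 6*q - 2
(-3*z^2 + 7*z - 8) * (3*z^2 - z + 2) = -9*z^4 + 24*z^3 - 37*z^2 + 22*z - 16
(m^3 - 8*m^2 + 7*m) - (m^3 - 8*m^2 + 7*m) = 0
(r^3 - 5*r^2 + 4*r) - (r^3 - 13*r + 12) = -5*r^2 + 17*r - 12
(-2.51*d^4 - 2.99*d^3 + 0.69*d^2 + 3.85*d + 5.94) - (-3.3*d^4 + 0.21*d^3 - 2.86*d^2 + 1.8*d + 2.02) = 0.79*d^4 - 3.2*d^3 + 3.55*d^2 + 2.05*d + 3.92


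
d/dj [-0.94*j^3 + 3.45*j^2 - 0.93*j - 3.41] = -2.82*j^2 + 6.9*j - 0.93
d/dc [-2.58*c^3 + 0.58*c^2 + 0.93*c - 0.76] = -7.74*c^2 + 1.16*c + 0.93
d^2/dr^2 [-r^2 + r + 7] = -2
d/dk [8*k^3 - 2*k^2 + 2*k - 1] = 24*k^2 - 4*k + 2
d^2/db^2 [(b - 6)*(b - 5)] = 2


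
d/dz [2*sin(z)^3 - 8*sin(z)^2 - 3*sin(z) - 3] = -(16*sin(z) + 3*cos(2*z))*cos(z)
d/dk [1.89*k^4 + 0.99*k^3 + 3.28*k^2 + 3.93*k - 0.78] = 7.56*k^3 + 2.97*k^2 + 6.56*k + 3.93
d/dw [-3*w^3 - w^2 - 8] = w*(-9*w - 2)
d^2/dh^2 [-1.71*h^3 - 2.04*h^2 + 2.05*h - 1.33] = -10.26*h - 4.08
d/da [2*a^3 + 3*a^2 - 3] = 6*a*(a + 1)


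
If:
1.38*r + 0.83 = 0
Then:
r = -0.60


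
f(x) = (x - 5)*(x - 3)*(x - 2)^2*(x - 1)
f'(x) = (x - 5)*(x - 3)*(x - 2)^2 + (x - 5)*(x - 3)*(x - 1)*(2*x - 4) + (x - 5)*(x - 2)^2*(x - 1) + (x - 3)*(x - 2)^2*(x - 1)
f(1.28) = 0.93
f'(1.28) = -0.05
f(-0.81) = -316.37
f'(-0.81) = 537.45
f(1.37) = 0.87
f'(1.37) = -1.18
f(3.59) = -5.45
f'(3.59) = -14.32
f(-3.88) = -10308.03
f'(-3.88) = 8277.51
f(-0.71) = -266.04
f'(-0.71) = 470.22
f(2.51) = 0.48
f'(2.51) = 1.03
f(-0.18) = -92.37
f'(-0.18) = 209.91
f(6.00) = 240.00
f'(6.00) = 488.00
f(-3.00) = -4800.00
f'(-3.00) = 4520.00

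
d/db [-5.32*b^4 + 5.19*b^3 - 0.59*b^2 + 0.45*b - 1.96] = -21.28*b^3 + 15.57*b^2 - 1.18*b + 0.45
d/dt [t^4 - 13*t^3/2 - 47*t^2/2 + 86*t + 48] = 4*t^3 - 39*t^2/2 - 47*t + 86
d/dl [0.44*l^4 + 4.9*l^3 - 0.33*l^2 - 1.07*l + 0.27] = 1.76*l^3 + 14.7*l^2 - 0.66*l - 1.07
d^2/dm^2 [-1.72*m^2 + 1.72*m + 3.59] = -3.44000000000000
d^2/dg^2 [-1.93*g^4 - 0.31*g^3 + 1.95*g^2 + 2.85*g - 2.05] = -23.16*g^2 - 1.86*g + 3.9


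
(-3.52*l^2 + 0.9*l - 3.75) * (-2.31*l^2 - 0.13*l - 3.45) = 8.1312*l^4 - 1.6214*l^3 + 20.6895*l^2 - 2.6175*l + 12.9375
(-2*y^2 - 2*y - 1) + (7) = -2*y^2 - 2*y + 6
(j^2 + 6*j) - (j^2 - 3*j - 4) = 9*j + 4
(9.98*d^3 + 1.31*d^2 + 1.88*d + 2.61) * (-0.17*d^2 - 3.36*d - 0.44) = -1.6966*d^5 - 33.7555*d^4 - 9.1124*d^3 - 7.3369*d^2 - 9.5968*d - 1.1484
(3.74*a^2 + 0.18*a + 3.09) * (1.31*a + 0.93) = 4.8994*a^3 + 3.714*a^2 + 4.2153*a + 2.8737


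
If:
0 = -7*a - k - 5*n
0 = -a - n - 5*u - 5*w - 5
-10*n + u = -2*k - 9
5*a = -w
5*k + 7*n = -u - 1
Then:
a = -728/2213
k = -944/2213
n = 1208/2213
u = -5949/2213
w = 3640/2213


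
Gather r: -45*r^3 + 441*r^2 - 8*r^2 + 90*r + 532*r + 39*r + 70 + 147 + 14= -45*r^3 + 433*r^2 + 661*r + 231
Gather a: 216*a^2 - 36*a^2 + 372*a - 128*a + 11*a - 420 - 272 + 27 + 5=180*a^2 + 255*a - 660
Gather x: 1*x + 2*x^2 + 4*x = 2*x^2 + 5*x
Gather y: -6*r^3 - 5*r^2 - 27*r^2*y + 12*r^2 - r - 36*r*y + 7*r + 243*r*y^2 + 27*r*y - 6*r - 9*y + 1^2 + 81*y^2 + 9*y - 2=-6*r^3 + 7*r^2 + y^2*(243*r + 81) + y*(-27*r^2 - 9*r) - 1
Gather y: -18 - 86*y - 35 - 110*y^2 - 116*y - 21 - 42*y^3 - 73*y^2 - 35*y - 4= -42*y^3 - 183*y^2 - 237*y - 78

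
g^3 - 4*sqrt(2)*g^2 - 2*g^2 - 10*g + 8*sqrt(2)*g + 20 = (g - 2)*(g - 5*sqrt(2))*(g + sqrt(2))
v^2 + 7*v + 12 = (v + 3)*(v + 4)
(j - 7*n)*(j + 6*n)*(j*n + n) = j^3*n - j^2*n^2 + j^2*n - 42*j*n^3 - j*n^2 - 42*n^3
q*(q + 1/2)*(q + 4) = q^3 + 9*q^2/2 + 2*q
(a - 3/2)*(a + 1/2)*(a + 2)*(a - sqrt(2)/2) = a^4 - sqrt(2)*a^3/2 + a^3 - 11*a^2/4 - sqrt(2)*a^2/2 - 3*a/2 + 11*sqrt(2)*a/8 + 3*sqrt(2)/4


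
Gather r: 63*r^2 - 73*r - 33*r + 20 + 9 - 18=63*r^2 - 106*r + 11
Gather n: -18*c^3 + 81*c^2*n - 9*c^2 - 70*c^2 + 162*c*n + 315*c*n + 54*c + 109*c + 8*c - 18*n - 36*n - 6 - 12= -18*c^3 - 79*c^2 + 171*c + n*(81*c^2 + 477*c - 54) - 18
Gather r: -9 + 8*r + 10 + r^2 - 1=r^2 + 8*r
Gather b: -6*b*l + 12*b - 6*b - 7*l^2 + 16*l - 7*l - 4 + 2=b*(6 - 6*l) - 7*l^2 + 9*l - 2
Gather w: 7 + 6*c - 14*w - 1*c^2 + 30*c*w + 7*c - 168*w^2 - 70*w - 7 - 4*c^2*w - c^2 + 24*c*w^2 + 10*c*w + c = -2*c^2 + 14*c + w^2*(24*c - 168) + w*(-4*c^2 + 40*c - 84)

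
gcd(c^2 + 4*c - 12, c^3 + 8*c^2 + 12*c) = c + 6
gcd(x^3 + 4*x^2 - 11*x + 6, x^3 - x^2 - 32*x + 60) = x + 6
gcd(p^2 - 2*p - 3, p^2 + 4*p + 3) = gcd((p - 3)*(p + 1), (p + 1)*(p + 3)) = p + 1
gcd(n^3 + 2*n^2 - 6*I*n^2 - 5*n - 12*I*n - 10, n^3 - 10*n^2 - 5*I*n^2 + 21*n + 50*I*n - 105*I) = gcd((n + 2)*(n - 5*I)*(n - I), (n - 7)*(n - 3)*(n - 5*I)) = n - 5*I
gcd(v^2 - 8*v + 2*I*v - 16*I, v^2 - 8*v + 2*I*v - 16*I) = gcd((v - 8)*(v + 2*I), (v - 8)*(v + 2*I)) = v^2 + v*(-8 + 2*I) - 16*I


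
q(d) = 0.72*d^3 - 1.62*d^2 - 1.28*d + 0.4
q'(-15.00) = 533.32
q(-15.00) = -2774.90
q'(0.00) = -1.28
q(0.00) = 0.40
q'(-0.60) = 1.44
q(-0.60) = 0.43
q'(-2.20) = 16.30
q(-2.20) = -12.29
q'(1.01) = -2.35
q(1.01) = -1.80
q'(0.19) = -1.82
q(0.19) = 0.10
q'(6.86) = 78.14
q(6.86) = 147.82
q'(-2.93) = 26.76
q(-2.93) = -27.87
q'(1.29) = -1.87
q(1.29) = -2.40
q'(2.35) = 3.03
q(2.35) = -2.21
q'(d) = 2.16*d^2 - 3.24*d - 1.28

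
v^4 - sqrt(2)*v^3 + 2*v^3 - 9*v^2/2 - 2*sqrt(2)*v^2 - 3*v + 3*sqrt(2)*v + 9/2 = (v - 1)*(v + 3)*(v - 3*sqrt(2)/2)*(v + sqrt(2)/2)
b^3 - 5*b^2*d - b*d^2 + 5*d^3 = (b - 5*d)*(b - d)*(b + d)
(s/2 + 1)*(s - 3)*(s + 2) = s^3/2 + s^2/2 - 4*s - 6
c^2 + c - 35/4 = (c - 5/2)*(c + 7/2)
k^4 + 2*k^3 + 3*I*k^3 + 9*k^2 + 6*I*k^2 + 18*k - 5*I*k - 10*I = (k + 2)*(k - I)^2*(k + 5*I)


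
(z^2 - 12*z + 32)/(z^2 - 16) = (z - 8)/(z + 4)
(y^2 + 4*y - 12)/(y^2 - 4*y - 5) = (-y^2 - 4*y + 12)/(-y^2 + 4*y + 5)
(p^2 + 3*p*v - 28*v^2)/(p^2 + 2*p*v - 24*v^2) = (p + 7*v)/(p + 6*v)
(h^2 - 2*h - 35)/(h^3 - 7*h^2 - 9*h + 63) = (h + 5)/(h^2 - 9)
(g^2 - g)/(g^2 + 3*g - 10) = g*(g - 1)/(g^2 + 3*g - 10)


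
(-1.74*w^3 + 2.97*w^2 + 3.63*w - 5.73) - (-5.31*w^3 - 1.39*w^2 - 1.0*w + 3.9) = 3.57*w^3 + 4.36*w^2 + 4.63*w - 9.63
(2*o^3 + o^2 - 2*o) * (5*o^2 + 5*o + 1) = 10*o^5 + 15*o^4 - 3*o^3 - 9*o^2 - 2*o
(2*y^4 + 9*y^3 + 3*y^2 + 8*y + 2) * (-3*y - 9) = -6*y^5 - 45*y^4 - 90*y^3 - 51*y^2 - 78*y - 18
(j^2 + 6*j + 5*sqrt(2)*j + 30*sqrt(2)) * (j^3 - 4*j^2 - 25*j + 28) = j^5 + 2*j^4 + 5*sqrt(2)*j^4 - 49*j^3 + 10*sqrt(2)*j^3 - 245*sqrt(2)*j^2 - 122*j^2 - 610*sqrt(2)*j + 168*j + 840*sqrt(2)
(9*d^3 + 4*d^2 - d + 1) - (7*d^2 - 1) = 9*d^3 - 3*d^2 - d + 2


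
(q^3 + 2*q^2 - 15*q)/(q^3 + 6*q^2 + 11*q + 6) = q*(q^2 + 2*q - 15)/(q^3 + 6*q^2 + 11*q + 6)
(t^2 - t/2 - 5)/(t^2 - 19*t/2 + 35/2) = (t + 2)/(t - 7)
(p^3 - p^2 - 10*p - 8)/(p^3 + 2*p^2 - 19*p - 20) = (p + 2)/(p + 5)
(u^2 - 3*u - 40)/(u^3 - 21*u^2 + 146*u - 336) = (u + 5)/(u^2 - 13*u + 42)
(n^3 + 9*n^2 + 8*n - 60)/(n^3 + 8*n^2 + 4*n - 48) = (n + 5)/(n + 4)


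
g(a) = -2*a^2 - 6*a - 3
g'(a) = -4*a - 6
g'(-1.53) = 0.12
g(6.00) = -111.00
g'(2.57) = -16.28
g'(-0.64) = -3.44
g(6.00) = -111.00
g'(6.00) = -30.00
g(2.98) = -38.64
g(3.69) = -52.37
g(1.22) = -13.30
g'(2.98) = -17.92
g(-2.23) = 0.43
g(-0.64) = 0.02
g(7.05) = -144.70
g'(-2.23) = 2.92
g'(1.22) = -10.88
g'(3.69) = -20.76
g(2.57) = -31.63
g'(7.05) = -34.20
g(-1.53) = 1.50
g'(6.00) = -30.00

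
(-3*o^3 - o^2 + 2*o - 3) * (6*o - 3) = -18*o^4 + 3*o^3 + 15*o^2 - 24*o + 9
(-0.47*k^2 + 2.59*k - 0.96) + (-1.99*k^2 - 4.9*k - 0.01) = -2.46*k^2 - 2.31*k - 0.97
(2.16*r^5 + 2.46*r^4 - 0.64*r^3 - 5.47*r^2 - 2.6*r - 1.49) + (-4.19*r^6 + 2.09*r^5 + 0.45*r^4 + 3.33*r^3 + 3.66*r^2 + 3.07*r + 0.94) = -4.19*r^6 + 4.25*r^5 + 2.91*r^4 + 2.69*r^3 - 1.81*r^2 + 0.47*r - 0.55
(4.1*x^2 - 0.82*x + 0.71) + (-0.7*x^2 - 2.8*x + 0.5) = 3.4*x^2 - 3.62*x + 1.21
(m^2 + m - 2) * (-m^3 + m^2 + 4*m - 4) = -m^5 + 7*m^3 - 2*m^2 - 12*m + 8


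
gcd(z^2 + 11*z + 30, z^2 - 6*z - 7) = 1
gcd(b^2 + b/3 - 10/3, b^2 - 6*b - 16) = b + 2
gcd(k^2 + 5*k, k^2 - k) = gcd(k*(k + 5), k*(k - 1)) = k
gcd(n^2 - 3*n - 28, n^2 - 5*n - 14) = n - 7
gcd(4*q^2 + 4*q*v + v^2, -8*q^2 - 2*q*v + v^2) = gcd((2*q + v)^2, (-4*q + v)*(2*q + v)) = 2*q + v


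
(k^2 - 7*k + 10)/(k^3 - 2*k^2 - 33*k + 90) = (k - 2)/(k^2 + 3*k - 18)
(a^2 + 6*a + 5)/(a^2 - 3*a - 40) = (a + 1)/(a - 8)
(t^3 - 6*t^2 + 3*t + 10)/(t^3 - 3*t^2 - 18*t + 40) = (t + 1)/(t + 4)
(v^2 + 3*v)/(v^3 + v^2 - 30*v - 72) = v/(v^2 - 2*v - 24)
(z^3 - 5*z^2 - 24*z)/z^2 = z - 5 - 24/z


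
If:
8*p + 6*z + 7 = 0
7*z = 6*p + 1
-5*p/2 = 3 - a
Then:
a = 277/184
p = -55/92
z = -17/46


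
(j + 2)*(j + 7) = j^2 + 9*j + 14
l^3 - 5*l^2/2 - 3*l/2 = l*(l - 3)*(l + 1/2)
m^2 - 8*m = m*(m - 8)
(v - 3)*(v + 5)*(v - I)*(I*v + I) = I*v^4 + v^3 + 3*I*v^3 + 3*v^2 - 13*I*v^2 - 13*v - 15*I*v - 15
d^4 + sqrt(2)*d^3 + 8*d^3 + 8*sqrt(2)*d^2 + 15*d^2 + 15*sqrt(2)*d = d*(d + 3)*(d + 5)*(d + sqrt(2))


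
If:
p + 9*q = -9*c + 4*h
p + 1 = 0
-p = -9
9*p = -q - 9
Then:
No Solution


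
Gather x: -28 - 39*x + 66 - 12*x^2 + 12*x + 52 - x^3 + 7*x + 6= -x^3 - 12*x^2 - 20*x + 96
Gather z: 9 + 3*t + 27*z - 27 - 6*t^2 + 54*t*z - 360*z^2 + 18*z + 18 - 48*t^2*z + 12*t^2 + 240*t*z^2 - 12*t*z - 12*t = 6*t^2 - 9*t + z^2*(240*t - 360) + z*(-48*t^2 + 42*t + 45)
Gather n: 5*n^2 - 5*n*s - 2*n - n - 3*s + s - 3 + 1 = 5*n^2 + n*(-5*s - 3) - 2*s - 2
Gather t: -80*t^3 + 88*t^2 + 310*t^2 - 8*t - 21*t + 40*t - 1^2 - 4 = -80*t^3 + 398*t^2 + 11*t - 5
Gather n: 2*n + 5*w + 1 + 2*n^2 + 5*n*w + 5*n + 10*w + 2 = 2*n^2 + n*(5*w + 7) + 15*w + 3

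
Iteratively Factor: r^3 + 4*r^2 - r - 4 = (r + 4)*(r^2 - 1) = (r + 1)*(r + 4)*(r - 1)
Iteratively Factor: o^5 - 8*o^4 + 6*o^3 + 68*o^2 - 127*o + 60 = (o - 1)*(o^4 - 7*o^3 - o^2 + 67*o - 60) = (o - 5)*(o - 1)*(o^3 - 2*o^2 - 11*o + 12) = (o - 5)*(o - 1)*(o + 3)*(o^2 - 5*o + 4) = (o - 5)*(o - 1)^2*(o + 3)*(o - 4)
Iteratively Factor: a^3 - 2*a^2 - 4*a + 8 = (a - 2)*(a^2 - 4) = (a - 2)^2*(a + 2)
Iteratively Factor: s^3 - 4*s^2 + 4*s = (s - 2)*(s^2 - 2*s) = s*(s - 2)*(s - 2)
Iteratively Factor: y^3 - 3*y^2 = (y)*(y^2 - 3*y) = y^2*(y - 3)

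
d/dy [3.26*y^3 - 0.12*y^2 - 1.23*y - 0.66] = 9.78*y^2 - 0.24*y - 1.23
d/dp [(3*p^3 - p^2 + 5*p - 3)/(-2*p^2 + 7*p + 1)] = 2*(-3*p^4 + 21*p^3 + 6*p^2 - 7*p + 13)/(4*p^4 - 28*p^3 + 45*p^2 + 14*p + 1)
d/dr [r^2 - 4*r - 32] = 2*r - 4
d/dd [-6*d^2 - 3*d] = -12*d - 3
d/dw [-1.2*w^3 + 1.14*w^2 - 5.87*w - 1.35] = -3.6*w^2 + 2.28*w - 5.87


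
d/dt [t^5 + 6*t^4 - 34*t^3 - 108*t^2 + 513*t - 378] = 5*t^4 + 24*t^3 - 102*t^2 - 216*t + 513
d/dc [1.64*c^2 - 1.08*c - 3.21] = 3.28*c - 1.08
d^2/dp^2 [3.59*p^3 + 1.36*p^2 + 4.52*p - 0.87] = 21.54*p + 2.72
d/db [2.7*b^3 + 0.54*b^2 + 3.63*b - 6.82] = 8.1*b^2 + 1.08*b + 3.63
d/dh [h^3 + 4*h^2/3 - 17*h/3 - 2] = 3*h^2 + 8*h/3 - 17/3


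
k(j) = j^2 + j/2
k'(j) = 2*j + 1/2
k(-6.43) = 38.13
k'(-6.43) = -12.36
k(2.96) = 10.24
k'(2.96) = 6.42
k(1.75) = 3.94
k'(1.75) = 4.00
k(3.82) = 16.50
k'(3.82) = 8.14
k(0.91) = 1.28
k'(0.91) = 2.32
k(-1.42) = 1.31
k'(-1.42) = -2.34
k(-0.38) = -0.05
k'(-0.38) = -0.26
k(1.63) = 3.47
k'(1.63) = 3.76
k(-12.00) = 138.00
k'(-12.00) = -23.50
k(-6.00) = 33.00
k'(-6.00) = -11.50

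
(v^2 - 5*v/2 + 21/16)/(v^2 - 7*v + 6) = (16*v^2 - 40*v + 21)/(16*(v^2 - 7*v + 6))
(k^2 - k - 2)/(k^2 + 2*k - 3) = (k^2 - k - 2)/(k^2 + 2*k - 3)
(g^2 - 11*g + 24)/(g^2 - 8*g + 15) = (g - 8)/(g - 5)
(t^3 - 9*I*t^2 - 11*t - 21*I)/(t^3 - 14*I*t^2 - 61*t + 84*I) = (t + I)/(t - 4*I)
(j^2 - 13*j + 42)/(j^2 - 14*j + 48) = (j - 7)/(j - 8)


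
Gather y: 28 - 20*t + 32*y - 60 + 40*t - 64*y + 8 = 20*t - 32*y - 24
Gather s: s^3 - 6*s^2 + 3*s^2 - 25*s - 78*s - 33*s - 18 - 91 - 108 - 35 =s^3 - 3*s^2 - 136*s - 252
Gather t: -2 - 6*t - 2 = -6*t - 4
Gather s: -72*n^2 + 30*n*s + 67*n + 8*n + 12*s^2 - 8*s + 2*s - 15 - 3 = -72*n^2 + 75*n + 12*s^2 + s*(30*n - 6) - 18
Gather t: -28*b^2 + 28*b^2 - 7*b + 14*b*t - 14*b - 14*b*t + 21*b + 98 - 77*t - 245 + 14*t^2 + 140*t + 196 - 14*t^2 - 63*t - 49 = 0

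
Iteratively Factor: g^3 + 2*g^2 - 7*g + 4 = (g - 1)*(g^2 + 3*g - 4) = (g - 1)*(g + 4)*(g - 1)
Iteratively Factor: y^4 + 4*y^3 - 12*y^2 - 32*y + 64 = (y - 2)*(y^3 + 6*y^2 - 32) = (y - 2)*(y + 4)*(y^2 + 2*y - 8) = (y - 2)*(y + 4)^2*(y - 2)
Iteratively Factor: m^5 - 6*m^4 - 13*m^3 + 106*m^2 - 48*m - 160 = (m + 1)*(m^4 - 7*m^3 - 6*m^2 + 112*m - 160) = (m - 4)*(m + 1)*(m^3 - 3*m^2 - 18*m + 40) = (m - 4)*(m - 2)*(m + 1)*(m^2 - m - 20) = (m - 5)*(m - 4)*(m - 2)*(m + 1)*(m + 4)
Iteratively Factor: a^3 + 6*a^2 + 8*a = (a + 2)*(a^2 + 4*a) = (a + 2)*(a + 4)*(a)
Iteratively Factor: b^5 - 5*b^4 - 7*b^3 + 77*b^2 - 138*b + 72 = (b - 3)*(b^4 - 2*b^3 - 13*b^2 + 38*b - 24) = (b - 3)^2*(b^3 + b^2 - 10*b + 8) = (b - 3)^2*(b - 1)*(b^2 + 2*b - 8) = (b - 3)^2*(b - 2)*(b - 1)*(b + 4)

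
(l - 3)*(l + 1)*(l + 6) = l^3 + 4*l^2 - 15*l - 18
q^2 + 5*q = q*(q + 5)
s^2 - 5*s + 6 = (s - 3)*(s - 2)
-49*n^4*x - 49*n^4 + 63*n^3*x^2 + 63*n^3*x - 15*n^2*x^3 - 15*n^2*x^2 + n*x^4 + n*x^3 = (-7*n + x)^2*(-n + x)*(n*x + n)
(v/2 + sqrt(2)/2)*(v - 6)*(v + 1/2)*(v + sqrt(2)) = v^4/2 - 11*v^3/4 + sqrt(2)*v^3 - 11*sqrt(2)*v^2/2 - v^2/2 - 11*v/2 - 3*sqrt(2)*v - 3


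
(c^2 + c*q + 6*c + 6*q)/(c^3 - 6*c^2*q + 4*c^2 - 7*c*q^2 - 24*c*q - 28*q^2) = (-c - 6)/(-c^2 + 7*c*q - 4*c + 28*q)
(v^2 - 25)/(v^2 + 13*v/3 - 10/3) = 3*(v - 5)/(3*v - 2)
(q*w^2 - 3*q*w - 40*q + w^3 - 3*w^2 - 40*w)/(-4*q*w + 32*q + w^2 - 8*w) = (-q*w - 5*q - w^2 - 5*w)/(4*q - w)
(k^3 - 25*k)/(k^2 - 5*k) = k + 5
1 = 1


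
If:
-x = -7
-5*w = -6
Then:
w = 6/5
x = 7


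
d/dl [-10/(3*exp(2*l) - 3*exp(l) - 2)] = (60*exp(l) - 30)*exp(l)/(-3*exp(2*l) + 3*exp(l) + 2)^2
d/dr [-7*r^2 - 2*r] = -14*r - 2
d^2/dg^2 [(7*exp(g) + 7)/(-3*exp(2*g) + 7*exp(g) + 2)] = (-63*exp(4*g) - 399*exp(3*g) + 189*exp(2*g) - 413*exp(g) + 70)*exp(g)/(27*exp(6*g) - 189*exp(5*g) + 387*exp(4*g) - 91*exp(3*g) - 258*exp(2*g) - 84*exp(g) - 8)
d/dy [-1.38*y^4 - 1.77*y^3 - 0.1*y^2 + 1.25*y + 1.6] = -5.52*y^3 - 5.31*y^2 - 0.2*y + 1.25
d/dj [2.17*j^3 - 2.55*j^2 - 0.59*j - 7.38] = 6.51*j^2 - 5.1*j - 0.59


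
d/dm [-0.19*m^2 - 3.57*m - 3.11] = -0.38*m - 3.57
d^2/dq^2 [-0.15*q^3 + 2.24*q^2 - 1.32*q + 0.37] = 4.48 - 0.9*q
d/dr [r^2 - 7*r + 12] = 2*r - 7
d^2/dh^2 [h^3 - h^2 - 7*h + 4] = 6*h - 2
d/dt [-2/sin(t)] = 2*cos(t)/sin(t)^2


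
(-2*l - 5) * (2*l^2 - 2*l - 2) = -4*l^3 - 6*l^2 + 14*l + 10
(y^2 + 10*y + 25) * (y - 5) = y^3 + 5*y^2 - 25*y - 125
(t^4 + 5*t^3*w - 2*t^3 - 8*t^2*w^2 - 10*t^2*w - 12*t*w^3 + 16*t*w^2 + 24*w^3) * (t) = t^5 + 5*t^4*w - 2*t^4 - 8*t^3*w^2 - 10*t^3*w - 12*t^2*w^3 + 16*t^2*w^2 + 24*t*w^3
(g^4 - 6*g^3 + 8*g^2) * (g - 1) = g^5 - 7*g^4 + 14*g^3 - 8*g^2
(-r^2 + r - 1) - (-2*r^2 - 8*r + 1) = r^2 + 9*r - 2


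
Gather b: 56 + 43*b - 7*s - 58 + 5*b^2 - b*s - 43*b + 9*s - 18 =5*b^2 - b*s + 2*s - 20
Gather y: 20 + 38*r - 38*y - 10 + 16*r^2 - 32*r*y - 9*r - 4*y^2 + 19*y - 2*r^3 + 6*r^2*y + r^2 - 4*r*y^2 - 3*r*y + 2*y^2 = -2*r^3 + 17*r^2 + 29*r + y^2*(-4*r - 2) + y*(6*r^2 - 35*r - 19) + 10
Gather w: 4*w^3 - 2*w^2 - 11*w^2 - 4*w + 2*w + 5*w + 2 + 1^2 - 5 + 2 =4*w^3 - 13*w^2 + 3*w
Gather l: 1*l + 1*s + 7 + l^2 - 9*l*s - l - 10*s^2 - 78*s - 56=l^2 - 9*l*s - 10*s^2 - 77*s - 49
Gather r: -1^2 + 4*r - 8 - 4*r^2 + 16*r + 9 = -4*r^2 + 20*r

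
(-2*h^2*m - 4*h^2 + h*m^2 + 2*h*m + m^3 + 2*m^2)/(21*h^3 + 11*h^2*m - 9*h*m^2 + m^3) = (-2*h^2*m - 4*h^2 + h*m^2 + 2*h*m + m^3 + 2*m^2)/(21*h^3 + 11*h^2*m - 9*h*m^2 + m^3)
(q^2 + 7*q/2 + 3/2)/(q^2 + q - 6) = (q + 1/2)/(q - 2)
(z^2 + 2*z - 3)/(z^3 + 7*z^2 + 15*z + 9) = (z - 1)/(z^2 + 4*z + 3)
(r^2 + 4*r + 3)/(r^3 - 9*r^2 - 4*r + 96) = (r + 1)/(r^2 - 12*r + 32)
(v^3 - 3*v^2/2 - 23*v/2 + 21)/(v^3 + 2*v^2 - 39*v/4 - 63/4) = 2*(v - 2)/(2*v + 3)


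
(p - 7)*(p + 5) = p^2 - 2*p - 35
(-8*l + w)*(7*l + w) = -56*l^2 - l*w + w^2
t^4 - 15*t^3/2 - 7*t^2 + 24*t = t*(t - 8)*(t - 3/2)*(t + 2)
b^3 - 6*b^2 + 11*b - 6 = (b - 3)*(b - 2)*(b - 1)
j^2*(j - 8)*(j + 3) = j^4 - 5*j^3 - 24*j^2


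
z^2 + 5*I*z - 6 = (z + 2*I)*(z + 3*I)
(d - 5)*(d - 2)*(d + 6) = d^3 - d^2 - 32*d + 60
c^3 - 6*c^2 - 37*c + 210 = (c - 7)*(c - 5)*(c + 6)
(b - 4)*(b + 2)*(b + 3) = b^3 + b^2 - 14*b - 24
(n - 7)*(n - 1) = n^2 - 8*n + 7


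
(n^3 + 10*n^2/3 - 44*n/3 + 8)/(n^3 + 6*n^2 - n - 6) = (3*n^2 - 8*n + 4)/(3*(n^2 - 1))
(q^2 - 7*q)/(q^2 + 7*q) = (q - 7)/(q + 7)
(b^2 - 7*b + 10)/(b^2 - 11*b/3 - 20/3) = 3*(b - 2)/(3*b + 4)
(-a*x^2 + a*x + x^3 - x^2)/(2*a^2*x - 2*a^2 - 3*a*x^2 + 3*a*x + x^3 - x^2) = x/(-2*a + x)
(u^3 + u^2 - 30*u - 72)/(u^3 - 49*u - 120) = (u^2 - 2*u - 24)/(u^2 - 3*u - 40)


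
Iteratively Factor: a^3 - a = (a + 1)*(a^2 - a) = a*(a + 1)*(a - 1)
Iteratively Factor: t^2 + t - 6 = (t - 2)*(t + 3)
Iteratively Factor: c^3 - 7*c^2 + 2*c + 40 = (c - 5)*(c^2 - 2*c - 8) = (c - 5)*(c - 4)*(c + 2)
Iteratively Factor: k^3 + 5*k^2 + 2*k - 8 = (k - 1)*(k^2 + 6*k + 8) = (k - 1)*(k + 4)*(k + 2)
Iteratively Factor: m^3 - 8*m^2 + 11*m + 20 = (m + 1)*(m^2 - 9*m + 20) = (m - 5)*(m + 1)*(m - 4)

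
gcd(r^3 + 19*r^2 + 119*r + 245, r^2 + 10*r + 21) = r + 7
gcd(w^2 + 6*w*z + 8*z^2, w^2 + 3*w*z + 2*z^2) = w + 2*z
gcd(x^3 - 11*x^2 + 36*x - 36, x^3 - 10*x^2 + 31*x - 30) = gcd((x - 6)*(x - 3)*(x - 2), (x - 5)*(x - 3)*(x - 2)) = x^2 - 5*x + 6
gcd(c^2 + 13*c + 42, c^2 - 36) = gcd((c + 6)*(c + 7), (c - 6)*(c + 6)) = c + 6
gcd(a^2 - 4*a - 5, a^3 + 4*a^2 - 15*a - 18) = a + 1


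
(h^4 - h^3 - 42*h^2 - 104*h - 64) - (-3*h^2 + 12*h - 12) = h^4 - h^3 - 39*h^2 - 116*h - 52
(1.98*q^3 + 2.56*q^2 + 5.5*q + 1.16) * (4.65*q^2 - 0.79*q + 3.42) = 9.207*q^5 + 10.3398*q^4 + 30.3242*q^3 + 9.8042*q^2 + 17.8936*q + 3.9672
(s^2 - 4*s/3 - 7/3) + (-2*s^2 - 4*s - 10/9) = -s^2 - 16*s/3 - 31/9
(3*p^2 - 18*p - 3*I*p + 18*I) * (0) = 0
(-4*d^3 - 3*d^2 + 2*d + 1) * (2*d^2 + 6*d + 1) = -8*d^5 - 30*d^4 - 18*d^3 + 11*d^2 + 8*d + 1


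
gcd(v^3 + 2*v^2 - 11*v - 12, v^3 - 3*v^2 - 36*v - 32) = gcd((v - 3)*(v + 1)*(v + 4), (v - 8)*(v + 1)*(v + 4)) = v^2 + 5*v + 4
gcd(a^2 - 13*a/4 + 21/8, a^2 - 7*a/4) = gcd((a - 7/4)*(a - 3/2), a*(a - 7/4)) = a - 7/4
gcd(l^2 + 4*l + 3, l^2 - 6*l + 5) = 1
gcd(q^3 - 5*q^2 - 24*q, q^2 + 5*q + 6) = q + 3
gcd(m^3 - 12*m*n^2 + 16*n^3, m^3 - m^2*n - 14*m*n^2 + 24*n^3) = m^2 + 2*m*n - 8*n^2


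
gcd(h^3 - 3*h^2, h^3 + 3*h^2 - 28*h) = h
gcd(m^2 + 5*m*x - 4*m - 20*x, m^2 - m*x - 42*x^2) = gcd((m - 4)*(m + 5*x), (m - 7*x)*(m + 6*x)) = 1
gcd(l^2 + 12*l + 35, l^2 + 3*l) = 1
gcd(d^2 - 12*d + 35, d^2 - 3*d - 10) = d - 5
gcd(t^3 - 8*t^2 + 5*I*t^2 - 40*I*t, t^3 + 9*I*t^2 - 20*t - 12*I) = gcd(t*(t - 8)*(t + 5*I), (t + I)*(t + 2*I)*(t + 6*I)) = 1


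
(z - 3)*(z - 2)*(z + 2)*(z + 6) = z^4 + 3*z^3 - 22*z^2 - 12*z + 72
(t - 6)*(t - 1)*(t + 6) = t^3 - t^2 - 36*t + 36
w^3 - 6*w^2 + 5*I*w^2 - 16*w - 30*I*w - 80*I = (w - 8)*(w + 2)*(w + 5*I)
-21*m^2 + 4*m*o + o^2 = (-3*m + o)*(7*m + o)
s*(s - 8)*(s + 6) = s^3 - 2*s^2 - 48*s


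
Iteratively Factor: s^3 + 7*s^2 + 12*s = (s + 4)*(s^2 + 3*s) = (s + 3)*(s + 4)*(s)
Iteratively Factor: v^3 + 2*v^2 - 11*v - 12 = (v + 4)*(v^2 - 2*v - 3) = (v - 3)*(v + 4)*(v + 1)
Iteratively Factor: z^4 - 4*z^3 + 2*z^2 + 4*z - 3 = (z - 1)*(z^3 - 3*z^2 - z + 3) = (z - 3)*(z - 1)*(z^2 - 1) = (z - 3)*(z - 1)^2*(z + 1)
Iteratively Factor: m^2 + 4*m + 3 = (m + 1)*(m + 3)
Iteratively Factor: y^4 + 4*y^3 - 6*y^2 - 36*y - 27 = (y - 3)*(y^3 + 7*y^2 + 15*y + 9) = (y - 3)*(y + 1)*(y^2 + 6*y + 9) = (y - 3)*(y + 1)*(y + 3)*(y + 3)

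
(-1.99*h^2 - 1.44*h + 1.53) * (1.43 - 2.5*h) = 4.975*h^3 + 0.7543*h^2 - 5.8842*h + 2.1879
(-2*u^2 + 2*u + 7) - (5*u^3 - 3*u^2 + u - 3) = -5*u^3 + u^2 + u + 10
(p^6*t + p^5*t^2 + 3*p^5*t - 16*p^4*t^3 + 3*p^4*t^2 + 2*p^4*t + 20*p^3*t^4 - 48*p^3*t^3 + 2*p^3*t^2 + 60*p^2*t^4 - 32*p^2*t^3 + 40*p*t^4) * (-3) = -3*p^6*t - 3*p^5*t^2 - 9*p^5*t + 48*p^4*t^3 - 9*p^4*t^2 - 6*p^4*t - 60*p^3*t^4 + 144*p^3*t^3 - 6*p^3*t^2 - 180*p^2*t^4 + 96*p^2*t^3 - 120*p*t^4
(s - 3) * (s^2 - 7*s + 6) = s^3 - 10*s^2 + 27*s - 18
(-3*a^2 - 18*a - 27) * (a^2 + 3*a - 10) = -3*a^4 - 27*a^3 - 51*a^2 + 99*a + 270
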